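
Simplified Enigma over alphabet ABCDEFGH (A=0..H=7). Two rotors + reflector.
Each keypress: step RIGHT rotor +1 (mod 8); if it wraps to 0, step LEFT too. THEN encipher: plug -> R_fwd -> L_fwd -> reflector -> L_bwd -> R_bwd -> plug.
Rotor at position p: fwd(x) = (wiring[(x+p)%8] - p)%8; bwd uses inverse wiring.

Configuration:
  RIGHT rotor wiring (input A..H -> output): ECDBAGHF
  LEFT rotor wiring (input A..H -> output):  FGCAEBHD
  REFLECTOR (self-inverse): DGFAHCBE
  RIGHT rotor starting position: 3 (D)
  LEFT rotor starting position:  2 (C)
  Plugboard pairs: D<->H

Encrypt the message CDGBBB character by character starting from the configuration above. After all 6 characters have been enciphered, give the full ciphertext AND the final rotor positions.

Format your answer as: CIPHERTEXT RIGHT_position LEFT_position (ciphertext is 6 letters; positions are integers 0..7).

Char 1 ('C'): step: R->4, L=2; C->plug->C->R->D->L->H->refl->E->L'->H->R'->G->plug->G
Char 2 ('D'): step: R->5, L=2; D->plug->H->R->D->L->H->refl->E->L'->H->R'->D->plug->H
Char 3 ('G'): step: R->6, L=2; G->plug->G->R->C->L->C->refl->F->L'->E->R'->D->plug->H
Char 4 ('B'): step: R->7, L=2; B->plug->B->R->F->L->B->refl->G->L'->B->R'->F->plug->F
Char 5 ('B'): step: R->0, L->3 (L advanced); B->plug->B->R->C->L->G->refl->B->L'->B->R'->D->plug->H
Char 6 ('B'): step: R->1, L=3; B->plug->B->R->C->L->G->refl->B->L'->B->R'->A->plug->A
Final: ciphertext=GHHFHA, RIGHT=1, LEFT=3

Answer: GHHFHA 1 3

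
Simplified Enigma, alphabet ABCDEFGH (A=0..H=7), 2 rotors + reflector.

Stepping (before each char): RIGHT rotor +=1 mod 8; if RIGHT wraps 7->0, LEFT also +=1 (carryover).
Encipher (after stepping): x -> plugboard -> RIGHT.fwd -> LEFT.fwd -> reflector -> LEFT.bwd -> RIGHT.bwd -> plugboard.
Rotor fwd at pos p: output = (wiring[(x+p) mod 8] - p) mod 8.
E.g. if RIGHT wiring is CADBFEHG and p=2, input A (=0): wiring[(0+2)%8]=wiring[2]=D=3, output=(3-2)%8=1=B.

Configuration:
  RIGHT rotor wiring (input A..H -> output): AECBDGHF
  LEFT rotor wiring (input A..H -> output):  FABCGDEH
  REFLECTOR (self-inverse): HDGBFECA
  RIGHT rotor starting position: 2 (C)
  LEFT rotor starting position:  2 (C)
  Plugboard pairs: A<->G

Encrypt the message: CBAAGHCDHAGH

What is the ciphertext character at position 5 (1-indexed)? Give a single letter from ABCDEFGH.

Char 1 ('C'): step: R->3, L=2; C->plug->C->R->D->L->B->refl->D->L'->G->R'->A->plug->G
Char 2 ('B'): step: R->4, L=2; B->plug->B->R->C->L->E->refl->F->L'->F->R'->H->plug->H
Char 3 ('A'): step: R->5, L=2; A->plug->G->R->E->L->C->refl->G->L'->H->R'->E->plug->E
Char 4 ('A'): step: R->6, L=2; A->plug->G->R->F->L->F->refl->E->L'->C->R'->C->plug->C
Char 5 ('G'): step: R->7, L=2; G->plug->A->R->G->L->D->refl->B->L'->D->R'->D->plug->D

D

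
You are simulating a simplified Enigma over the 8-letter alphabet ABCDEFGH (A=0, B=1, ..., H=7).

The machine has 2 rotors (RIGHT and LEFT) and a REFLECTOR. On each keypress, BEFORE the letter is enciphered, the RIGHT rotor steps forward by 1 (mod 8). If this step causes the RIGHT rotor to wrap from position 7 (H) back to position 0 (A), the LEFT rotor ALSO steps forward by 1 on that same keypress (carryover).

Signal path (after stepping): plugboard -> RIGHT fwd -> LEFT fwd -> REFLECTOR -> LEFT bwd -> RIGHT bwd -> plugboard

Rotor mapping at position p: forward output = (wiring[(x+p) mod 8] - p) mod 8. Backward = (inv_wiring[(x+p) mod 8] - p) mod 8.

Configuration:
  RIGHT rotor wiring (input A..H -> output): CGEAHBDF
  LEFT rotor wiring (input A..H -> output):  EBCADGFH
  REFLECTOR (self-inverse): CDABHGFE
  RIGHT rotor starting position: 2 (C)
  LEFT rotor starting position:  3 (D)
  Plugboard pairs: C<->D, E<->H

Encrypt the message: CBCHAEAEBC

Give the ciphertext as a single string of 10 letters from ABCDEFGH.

Answer: DFECFBCHEE

Derivation:
Char 1 ('C'): step: R->3, L=3; C->plug->D->R->A->L->F->refl->G->L'->G->R'->C->plug->D
Char 2 ('B'): step: R->4, L=3; B->plug->B->R->F->L->B->refl->D->L'->C->R'->F->plug->F
Char 3 ('C'): step: R->5, L=3; C->plug->D->R->F->L->B->refl->D->L'->C->R'->H->plug->E
Char 4 ('H'): step: R->6, L=3; H->plug->E->R->G->L->G->refl->F->L'->A->R'->D->plug->C
Char 5 ('A'): step: R->7, L=3; A->plug->A->R->G->L->G->refl->F->L'->A->R'->F->plug->F
Char 6 ('E'): step: R->0, L->4 (L advanced); E->plug->H->R->F->L->F->refl->G->L'->G->R'->B->plug->B
Char 7 ('A'): step: R->1, L=4; A->plug->A->R->F->L->F->refl->G->L'->G->R'->D->plug->C
Char 8 ('E'): step: R->2, L=4; E->plug->H->R->E->L->A->refl->C->L'->B->R'->E->plug->H
Char 9 ('B'): step: R->3, L=4; B->plug->B->R->E->L->A->refl->C->L'->B->R'->H->plug->E
Char 10 ('C'): step: R->4, L=4; C->plug->D->R->B->L->C->refl->A->L'->E->R'->H->plug->E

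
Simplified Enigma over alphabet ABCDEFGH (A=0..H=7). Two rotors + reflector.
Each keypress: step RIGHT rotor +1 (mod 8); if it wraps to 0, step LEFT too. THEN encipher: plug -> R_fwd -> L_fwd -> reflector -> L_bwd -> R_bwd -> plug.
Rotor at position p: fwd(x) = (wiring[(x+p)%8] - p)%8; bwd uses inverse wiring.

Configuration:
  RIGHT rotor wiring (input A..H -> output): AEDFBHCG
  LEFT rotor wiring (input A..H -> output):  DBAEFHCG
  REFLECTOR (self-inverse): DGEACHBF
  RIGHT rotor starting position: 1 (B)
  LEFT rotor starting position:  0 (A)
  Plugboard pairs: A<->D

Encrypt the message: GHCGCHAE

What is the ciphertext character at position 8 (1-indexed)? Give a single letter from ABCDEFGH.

Char 1 ('G'): step: R->2, L=0; G->plug->G->R->G->L->C->refl->E->L'->D->R'->B->plug->B
Char 2 ('H'): step: R->3, L=0; H->plug->H->R->A->L->D->refl->A->L'->C->R'->A->plug->D
Char 3 ('C'): step: R->4, L=0; C->plug->C->R->G->L->C->refl->E->L'->D->R'->B->plug->B
Char 4 ('G'): step: R->5, L=0; G->plug->G->R->A->L->D->refl->A->L'->C->R'->A->plug->D
Char 5 ('C'): step: R->6, L=0; C->plug->C->R->C->L->A->refl->D->L'->A->R'->B->plug->B
Char 6 ('H'): step: R->7, L=0; H->plug->H->R->D->L->E->refl->C->L'->G->R'->E->plug->E
Char 7 ('A'): step: R->0, L->1 (L advanced); A->plug->D->R->F->L->B->refl->G->L'->E->R'->B->plug->B
Char 8 ('E'): step: R->1, L=1; E->plug->E->R->G->L->F->refl->H->L'->B->R'->F->plug->F

F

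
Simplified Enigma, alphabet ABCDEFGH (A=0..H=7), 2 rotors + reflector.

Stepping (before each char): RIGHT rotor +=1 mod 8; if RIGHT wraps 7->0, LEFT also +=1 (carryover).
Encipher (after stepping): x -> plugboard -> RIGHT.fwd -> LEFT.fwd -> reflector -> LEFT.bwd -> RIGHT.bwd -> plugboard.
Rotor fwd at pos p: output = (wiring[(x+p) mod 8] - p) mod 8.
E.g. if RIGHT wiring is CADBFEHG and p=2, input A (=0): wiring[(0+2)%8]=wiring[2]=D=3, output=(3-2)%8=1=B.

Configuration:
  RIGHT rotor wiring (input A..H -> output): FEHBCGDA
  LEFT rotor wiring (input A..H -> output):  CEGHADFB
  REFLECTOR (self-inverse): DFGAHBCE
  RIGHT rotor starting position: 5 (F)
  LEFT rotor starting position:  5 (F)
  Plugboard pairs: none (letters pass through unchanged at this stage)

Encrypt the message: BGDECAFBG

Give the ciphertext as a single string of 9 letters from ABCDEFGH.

Char 1 ('B'): step: R->6, L=5; B->plug->B->R->C->L->E->refl->H->L'->E->R'->G->plug->G
Char 2 ('G'): step: R->7, L=5; G->plug->G->R->H->L->D->refl->A->L'->B->R'->A->plug->A
Char 3 ('D'): step: R->0, L->6 (L advanced); D->plug->D->R->B->L->D->refl->A->L'->E->R'->B->plug->B
Char 4 ('E'): step: R->1, L=6; E->plug->E->R->F->L->B->refl->F->L'->H->R'->G->plug->G
Char 5 ('C'): step: R->2, L=6; C->plug->C->R->A->L->H->refl->E->L'->C->R'->H->plug->H
Char 6 ('A'): step: R->3, L=6; A->plug->A->R->G->L->C->refl->G->L'->D->R'->C->plug->C
Char 7 ('F'): step: R->4, L=6; F->plug->F->R->A->L->H->refl->E->L'->C->R'->B->plug->B
Char 8 ('B'): step: R->5, L=6; B->plug->B->R->G->L->C->refl->G->L'->D->R'->C->plug->C
Char 9 ('G'): step: R->6, L=6; G->plug->G->R->E->L->A->refl->D->L'->B->R'->E->plug->E

Answer: GABGHCBCE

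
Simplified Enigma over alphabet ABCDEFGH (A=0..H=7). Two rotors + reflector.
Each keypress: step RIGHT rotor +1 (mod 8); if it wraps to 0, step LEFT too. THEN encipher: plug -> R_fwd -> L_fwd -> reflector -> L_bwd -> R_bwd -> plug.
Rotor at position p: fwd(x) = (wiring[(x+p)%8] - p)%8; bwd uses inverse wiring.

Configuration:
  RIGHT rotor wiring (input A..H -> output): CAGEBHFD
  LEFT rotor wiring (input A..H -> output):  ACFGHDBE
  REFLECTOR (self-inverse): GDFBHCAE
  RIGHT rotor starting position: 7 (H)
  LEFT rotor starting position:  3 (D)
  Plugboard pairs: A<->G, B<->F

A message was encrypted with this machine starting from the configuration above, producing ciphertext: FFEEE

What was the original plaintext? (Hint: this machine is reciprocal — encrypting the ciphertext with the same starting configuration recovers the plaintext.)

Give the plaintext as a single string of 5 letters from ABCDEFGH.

Char 1 ('F'): step: R->0, L->4 (L advanced); F->plug->B->R->A->L->D->refl->B->L'->G->R'->C->plug->C
Char 2 ('F'): step: R->1, L=4; F->plug->B->R->F->L->G->refl->A->L'->D->R'->C->plug->C
Char 3 ('E'): step: R->2, L=4; E->plug->E->R->D->L->A->refl->G->L'->F->R'->D->plug->D
Char 4 ('E'): step: R->3, L=4; E->plug->E->R->A->L->D->refl->B->L'->G->R'->B->plug->F
Char 5 ('E'): step: R->4, L=4; E->plug->E->R->G->L->B->refl->D->L'->A->R'->H->plug->H

Answer: CCDFH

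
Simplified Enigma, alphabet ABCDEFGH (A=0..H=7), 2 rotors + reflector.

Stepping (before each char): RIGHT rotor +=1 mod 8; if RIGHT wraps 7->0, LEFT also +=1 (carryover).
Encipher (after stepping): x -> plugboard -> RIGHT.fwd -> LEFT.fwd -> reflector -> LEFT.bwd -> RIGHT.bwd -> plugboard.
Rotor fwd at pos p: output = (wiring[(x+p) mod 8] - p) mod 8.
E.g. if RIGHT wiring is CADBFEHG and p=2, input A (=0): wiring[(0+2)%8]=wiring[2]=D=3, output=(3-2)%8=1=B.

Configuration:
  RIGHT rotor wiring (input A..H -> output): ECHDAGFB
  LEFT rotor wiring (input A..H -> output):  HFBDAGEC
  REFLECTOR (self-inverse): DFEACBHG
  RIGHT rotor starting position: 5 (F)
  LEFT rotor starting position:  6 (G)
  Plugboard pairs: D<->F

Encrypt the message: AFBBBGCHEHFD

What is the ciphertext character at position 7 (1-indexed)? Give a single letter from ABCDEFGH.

Char 1 ('A'): step: R->6, L=6; A->plug->A->R->H->L->A->refl->D->L'->E->R'->D->plug->F
Char 2 ('F'): step: R->7, L=6; F->plug->D->R->A->L->G->refl->H->L'->D->R'->C->plug->C
Char 3 ('B'): step: R->0, L->7 (L advanced); B->plug->B->R->C->L->G->refl->H->L'->G->R'->F->plug->D
Char 4 ('B'): step: R->1, L=7; B->plug->B->R->G->L->H->refl->G->L'->C->R'->C->plug->C
Char 5 ('B'): step: R->2, L=7; B->plug->B->R->B->L->A->refl->D->L'->A->R'->H->plug->H
Char 6 ('G'): step: R->3, L=7; G->plug->G->R->H->L->F->refl->B->L'->F->R'->B->plug->B
Char 7 ('C'): step: R->4, L=7; C->plug->C->R->B->L->A->refl->D->L'->A->R'->E->plug->E

E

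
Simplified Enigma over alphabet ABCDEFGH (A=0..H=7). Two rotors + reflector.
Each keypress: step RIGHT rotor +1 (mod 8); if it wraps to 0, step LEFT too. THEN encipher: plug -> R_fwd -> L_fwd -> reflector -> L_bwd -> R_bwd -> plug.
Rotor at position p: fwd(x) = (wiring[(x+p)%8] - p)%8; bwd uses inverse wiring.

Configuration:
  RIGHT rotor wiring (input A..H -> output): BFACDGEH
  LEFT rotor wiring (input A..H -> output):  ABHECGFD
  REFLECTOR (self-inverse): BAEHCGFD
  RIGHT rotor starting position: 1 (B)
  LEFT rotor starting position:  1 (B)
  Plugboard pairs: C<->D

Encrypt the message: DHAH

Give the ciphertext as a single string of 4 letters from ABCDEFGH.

Answer: CFBG

Derivation:
Char 1 ('D'): step: R->2, L=1; D->plug->C->R->B->L->G->refl->F->L'->E->R'->D->plug->C
Char 2 ('H'): step: R->3, L=1; H->plug->H->R->F->L->E->refl->C->L'->G->R'->F->plug->F
Char 3 ('A'): step: R->4, L=1; A->plug->A->R->H->L->H->refl->D->L'->C->R'->B->plug->B
Char 4 ('H'): step: R->5, L=1; H->plug->H->R->G->L->C->refl->E->L'->F->R'->G->plug->G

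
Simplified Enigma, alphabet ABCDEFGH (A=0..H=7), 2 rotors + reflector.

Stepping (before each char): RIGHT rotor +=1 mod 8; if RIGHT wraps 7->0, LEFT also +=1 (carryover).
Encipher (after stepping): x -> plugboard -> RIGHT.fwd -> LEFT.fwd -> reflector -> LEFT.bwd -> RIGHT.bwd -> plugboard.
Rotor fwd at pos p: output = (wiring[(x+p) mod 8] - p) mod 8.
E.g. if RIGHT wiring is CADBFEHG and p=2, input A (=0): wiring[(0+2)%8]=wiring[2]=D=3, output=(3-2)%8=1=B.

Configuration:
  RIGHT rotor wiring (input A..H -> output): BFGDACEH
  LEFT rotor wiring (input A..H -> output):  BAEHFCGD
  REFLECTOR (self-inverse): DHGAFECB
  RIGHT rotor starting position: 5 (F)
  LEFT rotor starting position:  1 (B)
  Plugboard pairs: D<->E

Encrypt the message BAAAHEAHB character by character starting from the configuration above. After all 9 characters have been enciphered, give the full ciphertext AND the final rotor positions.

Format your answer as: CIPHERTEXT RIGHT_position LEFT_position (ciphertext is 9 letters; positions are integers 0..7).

Answer: EDGDDDFCH 6 2

Derivation:
Char 1 ('B'): step: R->6, L=1; B->plug->B->R->B->L->D->refl->A->L'->H->R'->D->plug->E
Char 2 ('A'): step: R->7, L=1; A->plug->A->R->A->L->H->refl->B->L'->E->R'->E->plug->D
Char 3 ('A'): step: R->0, L->2 (L advanced); A->plug->A->R->B->L->F->refl->E->L'->E->R'->G->plug->G
Char 4 ('A'): step: R->1, L=2; A->plug->A->R->E->L->E->refl->F->L'->B->R'->E->plug->D
Char 5 ('H'): step: R->2, L=2; H->plug->H->R->D->L->A->refl->D->L'->C->R'->E->plug->D
Char 6 ('E'): step: R->3, L=2; E->plug->D->R->B->L->F->refl->E->L'->E->R'->E->plug->D
Char 7 ('A'): step: R->4, L=2; A->plug->A->R->E->L->E->refl->F->L'->B->R'->F->plug->F
Char 8 ('H'): step: R->5, L=2; H->plug->H->R->D->L->A->refl->D->L'->C->R'->C->plug->C
Char 9 ('B'): step: R->6, L=2; B->plug->B->R->B->L->F->refl->E->L'->E->R'->H->plug->H
Final: ciphertext=EDGDDDFCH, RIGHT=6, LEFT=2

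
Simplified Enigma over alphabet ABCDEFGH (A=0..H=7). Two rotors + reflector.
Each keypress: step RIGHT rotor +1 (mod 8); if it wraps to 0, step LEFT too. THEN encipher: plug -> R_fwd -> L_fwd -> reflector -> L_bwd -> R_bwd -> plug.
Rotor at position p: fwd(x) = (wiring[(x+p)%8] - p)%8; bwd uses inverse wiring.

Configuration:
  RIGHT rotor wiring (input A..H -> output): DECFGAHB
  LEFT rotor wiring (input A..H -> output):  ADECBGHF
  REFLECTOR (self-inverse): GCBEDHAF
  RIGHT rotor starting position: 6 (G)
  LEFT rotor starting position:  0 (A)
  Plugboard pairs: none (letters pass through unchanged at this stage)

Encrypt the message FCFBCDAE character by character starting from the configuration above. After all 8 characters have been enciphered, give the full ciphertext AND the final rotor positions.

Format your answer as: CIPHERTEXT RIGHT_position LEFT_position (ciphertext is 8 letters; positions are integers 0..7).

Char 1 ('F'): step: R->7, L=0; F->plug->F->R->H->L->F->refl->H->L'->G->R'->E->plug->E
Char 2 ('C'): step: R->0, L->1 (L advanced); C->plug->C->R->C->L->B->refl->C->L'->A->R'->F->plug->F
Char 3 ('F'): step: R->1, L=1; F->plug->F->R->G->L->E->refl->D->L'->B->R'->B->plug->B
Char 4 ('B'): step: R->2, L=1; B->plug->B->R->D->L->A->refl->G->L'->F->R'->E->plug->E
Char 5 ('C'): step: R->3, L=1; C->plug->C->R->F->L->G->refl->A->L'->D->R'->B->plug->B
Char 6 ('D'): step: R->4, L=1; D->plug->D->R->F->L->G->refl->A->L'->D->R'->C->plug->C
Char 7 ('A'): step: R->5, L=1; A->plug->A->R->D->L->A->refl->G->L'->F->R'->F->plug->F
Char 8 ('E'): step: R->6, L=1; E->plug->E->R->E->L->F->refl->H->L'->H->R'->F->plug->F
Final: ciphertext=EFBEBCFF, RIGHT=6, LEFT=1

Answer: EFBEBCFF 6 1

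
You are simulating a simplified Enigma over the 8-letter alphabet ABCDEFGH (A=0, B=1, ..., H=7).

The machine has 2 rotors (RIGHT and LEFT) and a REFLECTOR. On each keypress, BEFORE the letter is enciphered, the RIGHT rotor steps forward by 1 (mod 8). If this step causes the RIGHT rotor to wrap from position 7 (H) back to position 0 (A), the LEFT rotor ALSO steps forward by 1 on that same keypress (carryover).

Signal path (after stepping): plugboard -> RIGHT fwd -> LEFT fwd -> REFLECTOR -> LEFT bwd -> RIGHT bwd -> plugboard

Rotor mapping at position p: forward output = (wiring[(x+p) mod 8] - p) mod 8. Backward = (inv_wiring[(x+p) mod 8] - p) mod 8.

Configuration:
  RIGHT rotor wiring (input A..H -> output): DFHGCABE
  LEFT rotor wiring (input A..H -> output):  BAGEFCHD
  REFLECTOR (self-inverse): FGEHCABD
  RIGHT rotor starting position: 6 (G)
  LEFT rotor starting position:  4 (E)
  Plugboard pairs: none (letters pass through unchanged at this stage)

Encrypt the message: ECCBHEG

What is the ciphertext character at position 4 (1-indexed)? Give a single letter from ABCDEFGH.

Char 1 ('E'): step: R->7, L=4; E->plug->E->R->H->L->A->refl->F->L'->E->R'->B->plug->B
Char 2 ('C'): step: R->0, L->5 (L advanced); C->plug->C->R->H->L->A->refl->F->L'->A->R'->F->plug->F
Char 3 ('C'): step: R->1, L=5; C->plug->C->R->F->L->B->refl->G->L'->C->R'->H->plug->H
Char 4 ('B'): step: R->2, L=5; B->plug->B->R->E->L->D->refl->H->L'->G->R'->D->plug->D

D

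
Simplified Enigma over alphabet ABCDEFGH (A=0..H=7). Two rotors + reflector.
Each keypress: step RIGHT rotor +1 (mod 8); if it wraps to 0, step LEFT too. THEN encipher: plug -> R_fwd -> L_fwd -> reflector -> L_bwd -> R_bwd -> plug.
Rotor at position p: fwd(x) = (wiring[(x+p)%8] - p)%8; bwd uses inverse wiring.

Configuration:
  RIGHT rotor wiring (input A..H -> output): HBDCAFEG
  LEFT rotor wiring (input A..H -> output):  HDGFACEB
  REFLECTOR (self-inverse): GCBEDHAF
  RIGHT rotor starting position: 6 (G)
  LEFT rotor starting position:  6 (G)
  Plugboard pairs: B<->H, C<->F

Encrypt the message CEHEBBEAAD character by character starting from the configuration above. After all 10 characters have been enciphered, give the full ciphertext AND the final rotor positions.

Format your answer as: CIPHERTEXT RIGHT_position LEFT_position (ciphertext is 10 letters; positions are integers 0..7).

Char 1 ('C'): step: R->7, L=6; C->plug->F->R->B->L->D->refl->E->L'->H->R'->A->plug->A
Char 2 ('E'): step: R->0, L->7 (L advanced); E->plug->E->R->A->L->C->refl->B->L'->F->R'->F->plug->C
Char 3 ('H'): step: R->1, L=7; H->plug->B->R->C->L->E->refl->D->L'->G->R'->H->plug->B
Char 4 ('E'): step: R->2, L=7; E->plug->E->R->C->L->E->refl->D->L'->G->R'->C->plug->F
Char 5 ('B'): step: R->3, L=7; B->plug->H->R->A->L->C->refl->B->L'->F->R'->B->plug->H
Char 6 ('B'): step: R->4, L=7; B->plug->H->R->G->L->D->refl->E->L'->C->R'->D->plug->D
Char 7 ('E'): step: R->5, L=7; E->plug->E->R->E->L->G->refl->A->L'->B->R'->C->plug->F
Char 8 ('A'): step: R->6, L=7; A->plug->A->R->G->L->D->refl->E->L'->C->R'->G->plug->G
Char 9 ('A'): step: R->7, L=7; A->plug->A->R->H->L->F->refl->H->L'->D->R'->E->plug->E
Char 10 ('D'): step: R->0, L->0 (L advanced); D->plug->D->R->C->L->G->refl->A->L'->E->R'->G->plug->G
Final: ciphertext=ACBFHDFGEG, RIGHT=0, LEFT=0

Answer: ACBFHDFGEG 0 0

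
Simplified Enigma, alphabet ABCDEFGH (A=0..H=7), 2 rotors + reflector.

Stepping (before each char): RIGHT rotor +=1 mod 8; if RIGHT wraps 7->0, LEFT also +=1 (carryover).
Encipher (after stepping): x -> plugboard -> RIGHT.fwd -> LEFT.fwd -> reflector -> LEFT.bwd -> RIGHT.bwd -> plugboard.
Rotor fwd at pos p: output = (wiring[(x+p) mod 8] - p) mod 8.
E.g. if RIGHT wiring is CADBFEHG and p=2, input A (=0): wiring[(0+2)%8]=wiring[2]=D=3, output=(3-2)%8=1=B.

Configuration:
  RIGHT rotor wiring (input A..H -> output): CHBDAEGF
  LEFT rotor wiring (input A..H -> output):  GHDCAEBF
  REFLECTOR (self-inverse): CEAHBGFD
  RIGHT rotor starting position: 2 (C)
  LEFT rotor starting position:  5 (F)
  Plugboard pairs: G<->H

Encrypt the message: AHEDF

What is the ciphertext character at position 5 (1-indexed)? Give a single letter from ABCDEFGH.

Char 1 ('A'): step: R->3, L=5; A->plug->A->R->A->L->H->refl->D->L'->H->R'->F->plug->F
Char 2 ('H'): step: R->4, L=5; H->plug->G->R->F->L->G->refl->F->L'->G->R'->E->plug->E
Char 3 ('E'): step: R->5, L=5; E->plug->E->R->C->L->A->refl->C->L'->E->R'->F->plug->F
Char 4 ('D'): step: R->6, L=5; D->plug->D->R->B->L->E->refl->B->L'->D->R'->E->plug->E
Char 5 ('F'): step: R->7, L=5; F->plug->F->R->B->L->E->refl->B->L'->D->R'->B->plug->B

B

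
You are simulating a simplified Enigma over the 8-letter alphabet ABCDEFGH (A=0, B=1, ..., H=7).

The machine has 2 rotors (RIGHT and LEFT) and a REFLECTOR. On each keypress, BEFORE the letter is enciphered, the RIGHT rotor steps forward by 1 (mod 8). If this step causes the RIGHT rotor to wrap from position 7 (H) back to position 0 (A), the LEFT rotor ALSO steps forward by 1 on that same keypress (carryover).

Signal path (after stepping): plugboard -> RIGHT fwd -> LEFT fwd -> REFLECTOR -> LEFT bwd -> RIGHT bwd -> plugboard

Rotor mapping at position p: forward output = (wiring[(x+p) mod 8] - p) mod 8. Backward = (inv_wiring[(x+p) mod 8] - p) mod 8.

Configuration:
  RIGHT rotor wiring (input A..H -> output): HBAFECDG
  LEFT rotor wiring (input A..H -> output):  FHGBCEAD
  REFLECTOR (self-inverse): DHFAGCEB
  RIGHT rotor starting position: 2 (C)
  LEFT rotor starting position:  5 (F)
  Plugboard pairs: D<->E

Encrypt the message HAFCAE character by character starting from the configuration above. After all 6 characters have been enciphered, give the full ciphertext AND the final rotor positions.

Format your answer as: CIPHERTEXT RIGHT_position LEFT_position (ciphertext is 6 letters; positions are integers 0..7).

Answer: EFCEHD 0 6

Derivation:
Char 1 ('H'): step: R->3, L=5; H->plug->H->R->F->L->B->refl->H->L'->A->R'->D->plug->E
Char 2 ('A'): step: R->4, L=5; A->plug->A->R->A->L->H->refl->B->L'->F->R'->F->plug->F
Char 3 ('F'): step: R->5, L=5; F->plug->F->R->D->L->A->refl->D->L'->B->R'->C->plug->C
Char 4 ('C'): step: R->6, L=5; C->plug->C->R->B->L->D->refl->A->L'->D->R'->D->plug->E
Char 5 ('A'): step: R->7, L=5; A->plug->A->R->H->L->F->refl->C->L'->E->R'->H->plug->H
Char 6 ('E'): step: R->0, L->6 (L advanced); E->plug->D->R->F->L->D->refl->A->L'->E->R'->E->plug->D
Final: ciphertext=EFCEHD, RIGHT=0, LEFT=6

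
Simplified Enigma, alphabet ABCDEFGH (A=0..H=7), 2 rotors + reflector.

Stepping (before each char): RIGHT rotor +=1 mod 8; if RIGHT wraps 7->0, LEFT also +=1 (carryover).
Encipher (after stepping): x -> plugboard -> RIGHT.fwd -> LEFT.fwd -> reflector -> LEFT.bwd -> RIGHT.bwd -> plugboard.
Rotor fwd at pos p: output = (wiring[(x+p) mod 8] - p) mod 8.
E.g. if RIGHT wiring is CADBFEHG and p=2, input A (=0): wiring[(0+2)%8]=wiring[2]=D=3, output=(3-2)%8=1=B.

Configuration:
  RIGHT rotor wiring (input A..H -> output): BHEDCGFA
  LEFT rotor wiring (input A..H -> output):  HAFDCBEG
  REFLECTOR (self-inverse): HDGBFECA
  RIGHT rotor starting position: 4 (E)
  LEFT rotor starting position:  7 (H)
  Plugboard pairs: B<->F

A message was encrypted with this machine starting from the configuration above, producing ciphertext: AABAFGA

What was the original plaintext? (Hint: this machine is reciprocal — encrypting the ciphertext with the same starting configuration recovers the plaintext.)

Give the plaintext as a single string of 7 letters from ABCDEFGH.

Char 1 ('A'): step: R->5, L=7; A->plug->A->R->B->L->A->refl->H->L'->A->R'->B->plug->F
Char 2 ('A'): step: R->6, L=7; A->plug->A->R->H->L->F->refl->E->L'->E->R'->G->plug->G
Char 3 ('B'): step: R->7, L=7; B->plug->F->R->D->L->G->refl->C->L'->G->R'->H->plug->H
Char 4 ('A'): step: R->0, L->0 (L advanced); A->plug->A->R->B->L->A->refl->H->L'->A->R'->H->plug->H
Char 5 ('F'): step: R->1, L=0; F->plug->B->R->D->L->D->refl->B->L'->F->R'->E->plug->E
Char 6 ('G'): step: R->2, L=0; G->plug->G->R->H->L->G->refl->C->L'->E->R'->D->plug->D
Char 7 ('A'): step: R->3, L=0; A->plug->A->R->A->L->H->refl->A->L'->B->R'->H->plug->H

Answer: FGHHEDH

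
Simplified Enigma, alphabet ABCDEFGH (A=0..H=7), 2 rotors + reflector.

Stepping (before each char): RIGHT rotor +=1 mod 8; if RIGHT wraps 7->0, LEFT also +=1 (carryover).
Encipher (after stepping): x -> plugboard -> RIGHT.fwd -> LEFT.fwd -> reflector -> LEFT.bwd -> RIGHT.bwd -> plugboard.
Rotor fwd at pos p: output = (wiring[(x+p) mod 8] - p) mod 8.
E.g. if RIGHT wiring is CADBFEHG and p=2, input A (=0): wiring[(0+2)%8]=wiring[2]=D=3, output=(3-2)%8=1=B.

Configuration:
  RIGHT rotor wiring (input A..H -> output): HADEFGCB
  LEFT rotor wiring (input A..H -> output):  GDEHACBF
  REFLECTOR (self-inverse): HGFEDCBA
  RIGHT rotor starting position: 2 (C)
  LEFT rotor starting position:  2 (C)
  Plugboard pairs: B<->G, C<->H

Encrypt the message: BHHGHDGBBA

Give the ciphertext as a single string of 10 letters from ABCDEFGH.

Char 1 ('B'): step: R->3, L=2; B->plug->G->R->F->L->D->refl->E->L'->G->R'->E->plug->E
Char 2 ('H'): step: R->4, L=2; H->plug->C->R->G->L->E->refl->D->L'->F->R'->D->plug->D
Char 3 ('H'): step: R->5, L=2; H->plug->C->R->E->L->H->refl->A->L'->D->R'->E->plug->E
Char 4 ('G'): step: R->6, L=2; G->plug->B->R->D->L->A->refl->H->L'->E->R'->A->plug->A
Char 5 ('H'): step: R->7, L=2; H->plug->C->R->B->L->F->refl->C->L'->A->R'->B->plug->G
Char 6 ('D'): step: R->0, L->3 (L advanced); D->plug->D->R->E->L->C->refl->F->L'->B->R'->H->plug->C
Char 7 ('G'): step: R->1, L=3; G->plug->B->R->C->L->H->refl->A->L'->G->R'->H->plug->C
Char 8 ('B'): step: R->2, L=3; B->plug->G->R->F->L->D->refl->E->L'->A->R'->E->plug->E
Char 9 ('B'): step: R->3, L=3; B->plug->G->R->F->L->D->refl->E->L'->A->R'->H->plug->C
Char 10 ('A'): step: R->4, L=3; A->plug->A->R->B->L->F->refl->C->L'->E->R'->F->plug->F

Answer: EDEAGCCECF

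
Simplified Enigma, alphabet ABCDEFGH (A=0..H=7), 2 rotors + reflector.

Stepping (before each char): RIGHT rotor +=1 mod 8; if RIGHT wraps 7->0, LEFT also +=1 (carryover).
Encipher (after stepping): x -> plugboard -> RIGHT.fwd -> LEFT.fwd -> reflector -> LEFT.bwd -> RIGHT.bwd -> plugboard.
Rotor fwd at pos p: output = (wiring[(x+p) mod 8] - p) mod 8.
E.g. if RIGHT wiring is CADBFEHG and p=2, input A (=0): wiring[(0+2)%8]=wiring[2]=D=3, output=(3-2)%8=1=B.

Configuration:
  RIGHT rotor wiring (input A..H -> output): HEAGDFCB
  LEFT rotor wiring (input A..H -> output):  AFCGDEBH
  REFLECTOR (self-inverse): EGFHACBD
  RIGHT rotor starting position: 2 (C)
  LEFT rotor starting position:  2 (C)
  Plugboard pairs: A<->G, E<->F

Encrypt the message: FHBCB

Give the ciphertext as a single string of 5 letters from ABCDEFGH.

Answer: CCEED

Derivation:
Char 1 ('F'): step: R->3, L=2; F->plug->E->R->G->L->G->refl->B->L'->C->R'->C->plug->C
Char 2 ('H'): step: R->4, L=2; H->plug->H->R->C->L->B->refl->G->L'->G->R'->C->plug->C
Char 3 ('B'): step: R->5, L=2; B->plug->B->R->F->L->F->refl->C->L'->D->R'->F->plug->E
Char 4 ('C'): step: R->6, L=2; C->plug->C->R->B->L->E->refl->A->L'->A->R'->F->plug->E
Char 5 ('B'): step: R->7, L=2; B->plug->B->R->A->L->A->refl->E->L'->B->R'->D->plug->D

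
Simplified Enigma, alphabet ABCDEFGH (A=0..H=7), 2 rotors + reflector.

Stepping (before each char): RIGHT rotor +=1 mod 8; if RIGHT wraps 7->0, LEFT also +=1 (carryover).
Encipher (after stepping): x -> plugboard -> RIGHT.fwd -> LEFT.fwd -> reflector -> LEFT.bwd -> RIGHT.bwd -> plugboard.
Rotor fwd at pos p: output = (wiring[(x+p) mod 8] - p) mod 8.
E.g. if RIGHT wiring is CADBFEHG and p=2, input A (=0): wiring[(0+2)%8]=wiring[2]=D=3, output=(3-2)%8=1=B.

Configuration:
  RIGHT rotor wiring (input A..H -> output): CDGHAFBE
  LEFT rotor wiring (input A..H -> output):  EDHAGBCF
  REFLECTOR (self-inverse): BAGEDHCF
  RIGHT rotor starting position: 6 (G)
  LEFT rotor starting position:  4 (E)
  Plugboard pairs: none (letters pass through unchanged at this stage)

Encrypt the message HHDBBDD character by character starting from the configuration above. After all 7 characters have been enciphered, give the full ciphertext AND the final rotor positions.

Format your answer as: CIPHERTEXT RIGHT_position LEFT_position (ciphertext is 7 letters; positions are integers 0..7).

Answer: EFAAAEB 5 5

Derivation:
Char 1 ('H'): step: R->7, L=4; H->plug->H->R->C->L->G->refl->C->L'->A->R'->E->plug->E
Char 2 ('H'): step: R->0, L->5 (L advanced); H->plug->H->R->E->L->G->refl->C->L'->F->R'->F->plug->F
Char 3 ('D'): step: R->1, L=5; D->plug->D->R->H->L->B->refl->A->L'->C->R'->A->plug->A
Char 4 ('B'): step: R->2, L=5; B->plug->B->R->F->L->C->refl->G->L'->E->R'->A->plug->A
Char 5 ('B'): step: R->3, L=5; B->plug->B->R->F->L->C->refl->G->L'->E->R'->A->plug->A
Char 6 ('D'): step: R->4, L=5; D->plug->D->R->A->L->E->refl->D->L'->G->R'->E->plug->E
Char 7 ('D'): step: R->5, L=5; D->plug->D->R->F->L->C->refl->G->L'->E->R'->B->plug->B
Final: ciphertext=EFAAAEB, RIGHT=5, LEFT=5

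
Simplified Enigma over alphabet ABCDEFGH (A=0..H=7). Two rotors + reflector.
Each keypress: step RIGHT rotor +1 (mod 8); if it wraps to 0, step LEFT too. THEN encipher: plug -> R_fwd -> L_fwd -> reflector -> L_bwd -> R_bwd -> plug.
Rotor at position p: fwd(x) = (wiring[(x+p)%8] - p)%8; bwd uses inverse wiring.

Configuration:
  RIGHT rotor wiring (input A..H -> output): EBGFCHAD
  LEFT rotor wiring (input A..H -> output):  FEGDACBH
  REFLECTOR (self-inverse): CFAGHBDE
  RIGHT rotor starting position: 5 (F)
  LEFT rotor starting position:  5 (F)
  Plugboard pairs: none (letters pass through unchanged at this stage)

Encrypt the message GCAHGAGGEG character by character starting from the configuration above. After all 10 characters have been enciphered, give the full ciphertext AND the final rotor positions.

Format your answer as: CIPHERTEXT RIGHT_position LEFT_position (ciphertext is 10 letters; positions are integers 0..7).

Char 1 ('G'): step: R->6, L=5; G->plug->G->R->E->L->H->refl->E->L'->B->R'->H->plug->H
Char 2 ('C'): step: R->7, L=5; C->plug->C->R->C->L->C->refl->A->L'->D->R'->F->plug->F
Char 3 ('A'): step: R->0, L->6 (L advanced); A->plug->A->R->E->L->A->refl->C->L'->G->R'->C->plug->C
Char 4 ('H'): step: R->1, L=6; H->plug->H->R->D->L->G->refl->D->L'->A->R'->A->plug->A
Char 5 ('G'): step: R->2, L=6; G->plug->G->R->C->L->H->refl->E->L'->H->R'->H->plug->H
Char 6 ('A'): step: R->3, L=6; A->plug->A->R->C->L->H->refl->E->L'->H->R'->B->plug->B
Char 7 ('G'): step: R->4, L=6; G->plug->G->R->C->L->H->refl->E->L'->H->R'->D->plug->D
Char 8 ('G'): step: R->5, L=6; G->plug->G->R->A->L->D->refl->G->L'->D->R'->B->plug->B
Char 9 ('E'): step: R->6, L=6; E->plug->E->R->A->L->D->refl->G->L'->D->R'->D->plug->D
Char 10 ('G'): step: R->7, L=6; G->plug->G->R->A->L->D->refl->G->L'->D->R'->F->plug->F
Final: ciphertext=HFCAHBDBDF, RIGHT=7, LEFT=6

Answer: HFCAHBDBDF 7 6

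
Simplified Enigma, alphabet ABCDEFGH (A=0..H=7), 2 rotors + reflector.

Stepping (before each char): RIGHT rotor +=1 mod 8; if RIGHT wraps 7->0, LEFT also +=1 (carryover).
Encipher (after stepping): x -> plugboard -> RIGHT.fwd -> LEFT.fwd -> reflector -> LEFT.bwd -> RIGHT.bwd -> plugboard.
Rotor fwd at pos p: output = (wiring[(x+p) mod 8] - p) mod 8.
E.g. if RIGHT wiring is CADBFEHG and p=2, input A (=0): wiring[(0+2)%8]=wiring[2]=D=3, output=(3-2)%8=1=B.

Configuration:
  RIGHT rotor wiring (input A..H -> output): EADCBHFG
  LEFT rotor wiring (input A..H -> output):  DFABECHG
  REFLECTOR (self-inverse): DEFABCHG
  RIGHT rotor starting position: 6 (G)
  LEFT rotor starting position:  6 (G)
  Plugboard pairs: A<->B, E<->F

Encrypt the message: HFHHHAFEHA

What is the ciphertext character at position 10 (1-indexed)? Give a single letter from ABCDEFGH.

Char 1 ('H'): step: R->7, L=6; H->plug->H->R->G->L->G->refl->H->L'->D->R'->E->plug->F
Char 2 ('F'): step: R->0, L->7 (L advanced); F->plug->E->R->B->L->E->refl->B->L'->D->R'->C->plug->C
Char 3 ('H'): step: R->1, L=7; H->plug->H->R->D->L->B->refl->E->L'->B->R'->C->plug->C
Char 4 ('H'): step: R->2, L=7; H->plug->H->R->G->L->D->refl->A->L'->H->R'->C->plug->C
Char 5 ('H'): step: R->3, L=7; H->plug->H->R->A->L->H->refl->G->L'->C->R'->D->plug->D
Char 6 ('A'): step: R->4, L=7; A->plug->B->R->D->L->B->refl->E->L'->B->R'->C->plug->C
Char 7 ('F'): step: R->5, L=7; F->plug->E->R->D->L->B->refl->E->L'->B->R'->C->plug->C
Char 8 ('E'): step: R->6, L=7; E->plug->F->R->E->L->C->refl->F->L'->F->R'->E->plug->F
Char 9 ('H'): step: R->7, L=7; H->plug->H->R->G->L->D->refl->A->L'->H->R'->A->plug->B
Char 10 ('A'): step: R->0, L->0 (L advanced); A->plug->B->R->A->L->D->refl->A->L'->C->R'->D->plug->D

D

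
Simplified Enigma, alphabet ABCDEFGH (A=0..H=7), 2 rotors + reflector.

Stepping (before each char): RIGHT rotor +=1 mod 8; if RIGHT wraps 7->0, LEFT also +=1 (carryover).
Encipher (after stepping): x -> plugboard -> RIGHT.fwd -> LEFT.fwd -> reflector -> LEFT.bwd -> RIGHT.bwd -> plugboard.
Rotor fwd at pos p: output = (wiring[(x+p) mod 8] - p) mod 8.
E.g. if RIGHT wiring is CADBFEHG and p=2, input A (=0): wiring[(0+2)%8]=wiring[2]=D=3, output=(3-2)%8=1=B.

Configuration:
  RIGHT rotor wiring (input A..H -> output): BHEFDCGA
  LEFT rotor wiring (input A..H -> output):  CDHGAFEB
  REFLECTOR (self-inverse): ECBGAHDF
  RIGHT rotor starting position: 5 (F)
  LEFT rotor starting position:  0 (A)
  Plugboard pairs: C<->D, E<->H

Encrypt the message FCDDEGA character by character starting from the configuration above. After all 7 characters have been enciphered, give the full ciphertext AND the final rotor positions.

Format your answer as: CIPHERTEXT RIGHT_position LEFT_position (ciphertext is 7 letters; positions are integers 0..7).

Answer: ABGADFG 4 1

Derivation:
Char 1 ('F'): step: R->6, L=0; F->plug->F->R->H->L->B->refl->C->L'->A->R'->A->plug->A
Char 2 ('C'): step: R->7, L=0; C->plug->D->R->F->L->F->refl->H->L'->C->R'->B->plug->B
Char 3 ('D'): step: R->0, L->1 (L advanced); D->plug->C->R->E->L->E->refl->A->L'->G->R'->G->plug->G
Char 4 ('D'): step: R->1, L=1; D->plug->C->R->E->L->E->refl->A->L'->G->R'->A->plug->A
Char 5 ('E'): step: R->2, L=1; E->plug->H->R->F->L->D->refl->G->L'->B->R'->C->plug->D
Char 6 ('G'): step: R->3, L=1; G->plug->G->R->E->L->E->refl->A->L'->G->R'->F->plug->F
Char 7 ('A'): step: R->4, L=1; A->plug->A->R->H->L->B->refl->C->L'->A->R'->G->plug->G
Final: ciphertext=ABGADFG, RIGHT=4, LEFT=1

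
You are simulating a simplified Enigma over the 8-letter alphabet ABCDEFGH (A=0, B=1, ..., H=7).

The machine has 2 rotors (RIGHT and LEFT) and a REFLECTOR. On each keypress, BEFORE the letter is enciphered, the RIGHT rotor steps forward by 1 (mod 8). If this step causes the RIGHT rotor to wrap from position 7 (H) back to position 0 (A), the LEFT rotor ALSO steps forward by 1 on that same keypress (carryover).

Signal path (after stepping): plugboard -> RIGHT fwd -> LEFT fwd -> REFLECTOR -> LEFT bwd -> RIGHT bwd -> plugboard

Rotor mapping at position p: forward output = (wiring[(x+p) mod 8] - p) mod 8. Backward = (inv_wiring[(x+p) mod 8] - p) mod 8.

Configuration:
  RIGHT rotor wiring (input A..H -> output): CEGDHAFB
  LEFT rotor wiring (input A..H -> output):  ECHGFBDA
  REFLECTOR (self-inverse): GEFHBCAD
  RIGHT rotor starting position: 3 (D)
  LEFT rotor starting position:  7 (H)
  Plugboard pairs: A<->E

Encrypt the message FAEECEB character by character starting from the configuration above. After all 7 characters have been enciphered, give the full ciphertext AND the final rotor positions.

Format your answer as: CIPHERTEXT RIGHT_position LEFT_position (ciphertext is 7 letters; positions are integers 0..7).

Answer: HBAAEAE 2 0

Derivation:
Char 1 ('F'): step: R->4, L=7; F->plug->F->R->A->L->B->refl->E->L'->H->R'->H->plug->H
Char 2 ('A'): step: R->5, L=7; A->plug->E->R->H->L->E->refl->B->L'->A->R'->B->plug->B
Char 3 ('E'): step: R->6, L=7; E->plug->A->R->H->L->E->refl->B->L'->A->R'->E->plug->A
Char 4 ('E'): step: R->7, L=7; E->plug->A->R->C->L->D->refl->H->L'->E->R'->E->plug->A
Char 5 ('C'): step: R->0, L->0 (L advanced); C->plug->C->R->G->L->D->refl->H->L'->C->R'->A->plug->E
Char 6 ('E'): step: R->1, L=0; E->plug->A->R->D->L->G->refl->A->L'->H->R'->E->plug->A
Char 7 ('B'): step: R->2, L=0; B->plug->B->R->B->L->C->refl->F->L'->E->R'->A->plug->E
Final: ciphertext=HBAAEAE, RIGHT=2, LEFT=0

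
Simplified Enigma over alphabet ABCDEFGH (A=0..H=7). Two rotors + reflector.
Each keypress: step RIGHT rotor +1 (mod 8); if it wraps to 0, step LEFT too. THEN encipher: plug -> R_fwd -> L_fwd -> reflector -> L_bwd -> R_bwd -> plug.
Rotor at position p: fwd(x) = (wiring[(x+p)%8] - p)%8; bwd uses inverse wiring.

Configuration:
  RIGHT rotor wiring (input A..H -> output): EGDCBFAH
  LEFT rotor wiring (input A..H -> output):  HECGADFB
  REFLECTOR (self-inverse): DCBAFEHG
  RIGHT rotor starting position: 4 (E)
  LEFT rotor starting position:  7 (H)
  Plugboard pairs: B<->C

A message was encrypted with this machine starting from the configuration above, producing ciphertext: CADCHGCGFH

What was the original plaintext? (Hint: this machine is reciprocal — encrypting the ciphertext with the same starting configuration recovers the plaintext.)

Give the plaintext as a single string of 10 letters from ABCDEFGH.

Char 1 ('C'): step: R->5, L=7; C->plug->B->R->D->L->D->refl->A->L'->B->R'->E->plug->E
Char 2 ('A'): step: R->6, L=7; A->plug->A->R->C->L->F->refl->E->L'->G->R'->C->plug->B
Char 3 ('D'): step: R->7, L=7; D->plug->D->R->E->L->H->refl->G->L'->H->R'->C->plug->B
Char 4 ('C'): step: R->0, L->0 (L advanced); C->plug->B->R->G->L->F->refl->E->L'->B->R'->E->plug->E
Char 5 ('H'): step: R->1, L=0; H->plug->H->R->D->L->G->refl->H->L'->A->R'->D->plug->D
Char 6 ('G'): step: R->2, L=0; G->plug->G->R->C->L->C->refl->B->L'->H->R'->C->plug->B
Char 7 ('C'): step: R->3, L=0; C->plug->B->R->G->L->F->refl->E->L'->B->R'->F->plug->F
Char 8 ('G'): step: R->4, L=0; G->plug->G->R->H->L->B->refl->C->L'->C->R'->F->plug->F
Char 9 ('F'): step: R->5, L=0; F->plug->F->R->G->L->F->refl->E->L'->B->R'->E->plug->E
Char 10 ('H'): step: R->6, L=0; H->plug->H->R->H->L->B->refl->C->L'->C->R'->A->plug->A

Answer: EBBEDBFFEA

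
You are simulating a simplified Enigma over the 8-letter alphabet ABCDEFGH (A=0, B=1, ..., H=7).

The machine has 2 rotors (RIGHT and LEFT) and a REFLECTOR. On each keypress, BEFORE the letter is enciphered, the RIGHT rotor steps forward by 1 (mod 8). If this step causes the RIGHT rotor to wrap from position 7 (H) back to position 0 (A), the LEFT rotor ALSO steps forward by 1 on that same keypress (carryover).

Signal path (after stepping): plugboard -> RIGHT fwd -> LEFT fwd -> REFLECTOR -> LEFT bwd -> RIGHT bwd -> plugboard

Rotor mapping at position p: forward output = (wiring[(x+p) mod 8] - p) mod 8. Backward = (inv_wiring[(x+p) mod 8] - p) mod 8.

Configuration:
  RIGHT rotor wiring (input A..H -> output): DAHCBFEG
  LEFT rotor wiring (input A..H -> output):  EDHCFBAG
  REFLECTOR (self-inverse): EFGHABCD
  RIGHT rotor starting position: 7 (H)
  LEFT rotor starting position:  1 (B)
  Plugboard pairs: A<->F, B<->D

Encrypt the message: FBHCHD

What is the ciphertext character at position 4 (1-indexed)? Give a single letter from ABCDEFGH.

Char 1 ('F'): step: R->0, L->2 (L advanced); F->plug->A->R->D->L->H->refl->D->L'->C->R'->D->plug->B
Char 2 ('B'): step: R->1, L=2; B->plug->D->R->A->L->F->refl->B->L'->H->R'->A->plug->F
Char 3 ('H'): step: R->2, L=2; H->plug->H->R->G->L->C->refl->G->L'->E->R'->F->plug->A
Char 4 ('C'): step: R->3, L=2; C->plug->C->R->C->L->D->refl->H->L'->D->R'->E->plug->E

E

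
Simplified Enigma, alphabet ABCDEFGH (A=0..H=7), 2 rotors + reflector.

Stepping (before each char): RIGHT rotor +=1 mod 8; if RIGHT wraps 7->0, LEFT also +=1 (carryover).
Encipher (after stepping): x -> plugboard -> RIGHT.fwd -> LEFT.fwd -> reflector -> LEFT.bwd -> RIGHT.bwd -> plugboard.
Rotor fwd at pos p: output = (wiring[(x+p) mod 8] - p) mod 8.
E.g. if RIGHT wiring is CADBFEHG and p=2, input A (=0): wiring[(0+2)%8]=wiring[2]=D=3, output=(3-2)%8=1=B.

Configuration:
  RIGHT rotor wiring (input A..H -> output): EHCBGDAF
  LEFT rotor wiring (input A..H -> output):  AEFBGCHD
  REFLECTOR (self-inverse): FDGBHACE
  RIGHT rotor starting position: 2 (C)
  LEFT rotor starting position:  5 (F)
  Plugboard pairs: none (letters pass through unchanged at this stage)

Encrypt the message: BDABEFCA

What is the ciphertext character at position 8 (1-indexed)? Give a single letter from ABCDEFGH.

Char 1 ('B'): step: R->3, L=5; B->plug->B->R->D->L->D->refl->B->L'->H->R'->H->plug->H
Char 2 ('D'): step: R->4, L=5; D->plug->D->R->B->L->C->refl->G->L'->C->R'->A->plug->A
Char 3 ('A'): step: R->5, L=5; A->plug->A->R->G->L->E->refl->H->L'->E->R'->G->plug->G
Char 4 ('B'): step: R->6, L=5; B->plug->B->R->H->L->B->refl->D->L'->D->R'->F->plug->F
Char 5 ('E'): step: R->7, L=5; E->plug->E->R->C->L->G->refl->C->L'->B->R'->H->plug->H
Char 6 ('F'): step: R->0, L->6 (L advanced); F->plug->F->R->D->L->G->refl->C->L'->C->R'->C->plug->C
Char 7 ('C'): step: R->1, L=6; C->plug->C->R->A->L->B->refl->D->L'->F->R'->D->plug->D
Char 8 ('A'): step: R->2, L=6; A->plug->A->R->A->L->B->refl->D->L'->F->R'->H->plug->H

H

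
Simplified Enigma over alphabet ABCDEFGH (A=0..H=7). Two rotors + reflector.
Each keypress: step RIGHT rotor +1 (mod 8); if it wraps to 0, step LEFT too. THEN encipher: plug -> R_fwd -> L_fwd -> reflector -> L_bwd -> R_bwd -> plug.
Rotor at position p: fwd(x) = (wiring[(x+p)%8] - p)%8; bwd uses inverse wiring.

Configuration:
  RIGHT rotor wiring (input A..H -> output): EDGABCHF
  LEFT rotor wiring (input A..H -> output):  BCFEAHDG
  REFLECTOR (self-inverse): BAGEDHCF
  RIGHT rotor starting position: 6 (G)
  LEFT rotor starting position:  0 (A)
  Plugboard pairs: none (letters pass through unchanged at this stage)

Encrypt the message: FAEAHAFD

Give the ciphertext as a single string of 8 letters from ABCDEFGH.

Char 1 ('F'): step: R->7, L=0; F->plug->F->R->C->L->F->refl->H->L'->F->R'->B->plug->B
Char 2 ('A'): step: R->0, L->1 (L advanced); A->plug->A->R->E->L->G->refl->C->L'->F->R'->H->plug->H
Char 3 ('E'): step: R->1, L=1; E->plug->E->R->B->L->E->refl->D->L'->C->R'->A->plug->A
Char 4 ('A'): step: R->2, L=1; A->plug->A->R->E->L->G->refl->C->L'->F->R'->E->plug->E
Char 5 ('H'): step: R->3, L=1; H->plug->H->R->D->L->H->refl->F->L'->G->R'->B->plug->B
Char 6 ('A'): step: R->4, L=1; A->plug->A->R->F->L->C->refl->G->L'->E->R'->H->plug->H
Char 7 ('F'): step: R->5, L=1; F->plug->F->R->B->L->E->refl->D->L'->C->R'->B->plug->B
Char 8 ('D'): step: R->6, L=1; D->plug->D->R->F->L->C->refl->G->L'->E->R'->H->plug->H

Answer: BHAEBHBH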